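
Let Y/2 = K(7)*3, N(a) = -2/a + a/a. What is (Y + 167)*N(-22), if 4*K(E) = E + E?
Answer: 2256/11 ≈ 205.09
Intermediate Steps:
K(E) = E/2 (K(E) = (E + E)/4 = (2*E)/4 = E/2)
N(a) = 1 - 2/a (N(a) = -2/a + 1 = 1 - 2/a)
Y = 21 (Y = 2*(((½)*7)*3) = 2*((7/2)*3) = 2*(21/2) = 21)
(Y + 167)*N(-22) = (21 + 167)*((-2 - 22)/(-22)) = 188*(-1/22*(-24)) = 188*(12/11) = 2256/11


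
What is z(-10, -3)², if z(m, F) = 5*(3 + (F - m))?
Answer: 2500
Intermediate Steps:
z(m, F) = 15 - 5*m + 5*F (z(m, F) = 5*(3 + F - m) = 15 - 5*m + 5*F)
z(-10, -3)² = (15 - 5*(-10) + 5*(-3))² = (15 + 50 - 15)² = 50² = 2500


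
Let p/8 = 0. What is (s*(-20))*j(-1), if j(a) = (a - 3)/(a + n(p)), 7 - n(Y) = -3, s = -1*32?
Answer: -2560/9 ≈ -284.44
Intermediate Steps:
p = 0 (p = 8*0 = 0)
s = -32
n(Y) = 10 (n(Y) = 7 - 1*(-3) = 7 + 3 = 10)
j(a) = (-3 + a)/(10 + a) (j(a) = (a - 3)/(a + 10) = (-3 + a)/(10 + a))
(s*(-20))*j(-1) = (-32*(-20))*((-3 - 1)/(10 - 1)) = 640*(-4/9) = -2560/9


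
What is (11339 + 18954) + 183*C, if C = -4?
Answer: 29561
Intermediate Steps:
(11339 + 18954) + 183*C = (11339 + 18954) + 183*(-4) = 30293 - 732 = 29561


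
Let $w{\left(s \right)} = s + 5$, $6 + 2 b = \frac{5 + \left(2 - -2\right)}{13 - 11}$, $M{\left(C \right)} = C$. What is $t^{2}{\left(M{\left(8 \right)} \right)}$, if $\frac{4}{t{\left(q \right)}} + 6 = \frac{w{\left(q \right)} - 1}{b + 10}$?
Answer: $\frac{5476}{7569} \approx 0.72348$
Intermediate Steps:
$b = - \frac{3}{4}$ ($b = -3 + \frac{\left(5 + \left(2 - -2\right)\right) \frac{1}{13 - 11}}{2} = -3 + \frac{\left(5 + \left(2 + 2\right)\right) \frac{1}{2}}{2} = -3 + \frac{\left(5 + 4\right) \frac{1}{2}}{2} = -3 + \frac{9 \cdot \frac{1}{2}}{2} = -3 + \frac{1}{2} \cdot \frac{9}{2} = -3 + \frac{9}{4} = - \frac{3}{4} \approx -0.75$)
$w{\left(s \right)} = 5 + s$
$t{\left(q \right)} = \frac{4}{- \frac{206}{37} + \frac{4 q}{37}}$ ($t{\left(q \right)} = \frac{4}{-6 + \frac{\left(5 + q\right) - 1}{- \frac{3}{4} + 10}} = \frac{4}{-6 + \frac{4 + q}{\frac{37}{4}}} = \frac{4}{-6 + \left(4 + q\right) \frac{4}{37}} = \frac{4}{-6 + \left(\frac{16}{37} + \frac{4 q}{37}\right)} = \frac{4}{- \frac{206}{37} + \frac{4 q}{37}}$)
$t^{2}{\left(M{\left(8 \right)} \right)} = \left(\frac{74}{-103 + 2 \cdot 8}\right)^{2} = \left(\frac{74}{-103 + 16}\right)^{2} = \left(\frac{74}{-87}\right)^{2} = \left(74 \left(- \frac{1}{87}\right)\right)^{2} = \left(- \frac{74}{87}\right)^{2} = \frac{5476}{7569}$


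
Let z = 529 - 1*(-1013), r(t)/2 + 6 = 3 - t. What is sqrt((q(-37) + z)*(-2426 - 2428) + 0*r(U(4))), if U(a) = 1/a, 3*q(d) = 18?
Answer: 6*I*sqrt(208722) ≈ 2741.2*I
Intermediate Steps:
q(d) = 6 (q(d) = (1/3)*18 = 6)
r(t) = -6 - 2*t (r(t) = -12 + 2*(3 - t) = -12 + (6 - 2*t) = -6 - 2*t)
z = 1542 (z = 529 + 1013 = 1542)
sqrt((q(-37) + z)*(-2426 - 2428) + 0*r(U(4))) = sqrt((6 + 1542)*(-2426 - 2428) + 0*(-6 - 2/4)) = sqrt(1548*(-4854) + 0*(-6 - 2*1/4)) = sqrt(-7513992 + 0*(-6 - 1/2)) = sqrt(-7513992 + 0*(-13/2)) = sqrt(-7513992 + 0) = sqrt(-7513992) = 6*I*sqrt(208722)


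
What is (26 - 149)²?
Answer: 15129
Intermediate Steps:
(26 - 149)² = (-123)² = 15129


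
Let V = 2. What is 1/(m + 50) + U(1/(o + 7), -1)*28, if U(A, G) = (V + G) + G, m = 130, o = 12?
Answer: 1/180 ≈ 0.0055556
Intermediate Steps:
U(A, G) = 2 + 2*G (U(A, G) = (2 + G) + G = 2 + 2*G)
1/(m + 50) + U(1/(o + 7), -1)*28 = 1/(130 + 50) + (2 + 2*(-1))*28 = 1/180 + (2 - 2)*28 = 1/180 + 0*28 = 1/180 + 0 = 1/180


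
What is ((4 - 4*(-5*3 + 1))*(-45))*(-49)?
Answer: 132300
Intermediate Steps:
((4 - 4*(-5*3 + 1))*(-45))*(-49) = ((4 - 4*(-15 + 1))*(-45))*(-49) = ((4 - 4*(-14))*(-45))*(-49) = ((4 + 56)*(-45))*(-49) = (60*(-45))*(-49) = -2700*(-49) = 132300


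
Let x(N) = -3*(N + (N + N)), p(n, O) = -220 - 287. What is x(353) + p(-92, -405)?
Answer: -3684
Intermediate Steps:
p(n, O) = -507
x(N) = -9*N (x(N) = -3*(N + 2*N) = -9*N)
x(353) + p(-92, -405) = -9*353 - 507 = -3177 - 507 = -3684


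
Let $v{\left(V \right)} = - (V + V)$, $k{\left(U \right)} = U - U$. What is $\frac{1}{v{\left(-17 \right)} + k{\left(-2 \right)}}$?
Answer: $\frac{1}{34} \approx 0.029412$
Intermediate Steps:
$k{\left(U \right)} = 0$
$v{\left(V \right)} = - 2 V$
$\frac{1}{v{\left(-17 \right)} + k{\left(-2 \right)}} = \frac{1}{\left(-2\right) \left(-17\right) + 0} = \frac{1}{34 + 0} = \frac{1}{34}$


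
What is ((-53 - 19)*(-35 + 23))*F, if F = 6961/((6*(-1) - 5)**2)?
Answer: 6014304/121 ≈ 49705.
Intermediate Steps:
F = 6961/121 (F = 6961/((-6 - 5)**2) = 6961/((-11)**2) = 6961/121 ≈ 57.529)
((-53 - 19)*(-35 + 23))*F = ((-53 - 19)*(-35 + 23))*(6961/121) = -72*(-12)*(6961/121) = 864*(6961/121) = 6014304/121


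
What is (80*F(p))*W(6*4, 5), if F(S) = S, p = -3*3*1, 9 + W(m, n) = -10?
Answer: 13680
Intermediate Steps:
W(m, n) = -19 (W(m, n) = -9 - 10 = -19)
p = -9 (p = -9*1 = -9)
(80*F(p))*W(6*4, 5) = (80*(-9))*(-19) = -720*(-19) = 13680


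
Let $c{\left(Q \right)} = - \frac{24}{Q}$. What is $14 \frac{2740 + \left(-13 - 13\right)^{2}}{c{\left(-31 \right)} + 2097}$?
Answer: $\frac{1482544}{65031} \approx 22.797$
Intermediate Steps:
$14 \frac{2740 + \left(-13 - 13\right)^{2}}{c{\left(-31 \right)} + 2097} = 14 \frac{2740 + \left(-13 - 13\right)^{2}}{- \frac{24}{-31} + 2097} = 14 \frac{2740 + \left(-26\right)^{2}}{\left(-24\right) \left(- \frac{1}{31}\right) + 2097} = 14 \frac{2740 + 676}{\frac{24}{31} + 2097} = 14 \frac{3416}{\frac{65031}{31}} = 14 \cdot 3416 \cdot \frac{31}{65031} = 14 \cdot \frac{105896}{65031} = \frac{1482544}{65031}$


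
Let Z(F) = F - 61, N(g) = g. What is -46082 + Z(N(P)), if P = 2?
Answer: -46141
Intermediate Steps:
Z(F) = -61 + F
-46082 + Z(N(P)) = -46082 + (-61 + 2) = -46082 - 59 = -46141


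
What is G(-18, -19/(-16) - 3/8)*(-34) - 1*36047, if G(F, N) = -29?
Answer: -35061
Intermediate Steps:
G(-18, -19/(-16) - 3/8)*(-34) - 1*36047 = -29*(-34) - 1*36047 = 986 - 36047 = -35061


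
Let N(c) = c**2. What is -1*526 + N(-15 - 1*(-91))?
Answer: 5250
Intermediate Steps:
-1*526 + N(-15 - 1*(-91)) = -1*526 + (-15 - 1*(-91))**2 = -526 + (-15 + 91)**2 = -526 + 76**2 = -526 + 5776 = 5250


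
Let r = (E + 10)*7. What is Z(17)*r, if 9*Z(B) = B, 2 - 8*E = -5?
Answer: 3451/24 ≈ 143.79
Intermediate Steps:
E = 7/8 (E = 1/4 - 1/8*(-5) = 1/4 + 5/8 = 7/8 ≈ 0.87500)
Z(B) = B/9
r = 609/8 (r = (7/8 + 10)*7 = (87/8)*7 = 609/8 ≈ 76.125)
Z(17)*r = ((1/9)*17)*(609/8) = (17/9)*(609/8) = 3451/24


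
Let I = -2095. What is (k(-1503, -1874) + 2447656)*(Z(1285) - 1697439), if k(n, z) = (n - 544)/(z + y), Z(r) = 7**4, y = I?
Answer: -16466868225596018/3969 ≈ -4.1489e+12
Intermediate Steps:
y = -2095
Z(r) = 2401
k(n, z) = (-544 + n)/(-2095 + z) (k(n, z) = (n - 544)/(z - 2095) = (-544 + n)/(-2095 + z))
(k(-1503, -1874) + 2447656)*(Z(1285) - 1697439) = ((-544 - 1503)/(-2095 - 1874) + 2447656)*(2401 - 1697439) = (-2047/(-3969) + 2447656)*(-1695038) = (-1/3969*(-2047) + 2447656)*(-1695038) = (2047/3969 + 2447656)*(-1695038) = (9714748711/3969)*(-1695038) = -16466868225596018/3969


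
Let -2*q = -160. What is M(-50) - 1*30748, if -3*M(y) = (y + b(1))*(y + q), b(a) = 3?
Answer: -30278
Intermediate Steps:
q = 80 (q = -½*(-160) = 80)
M(y) = -(3 + y)*(80 + y)/3 (M(y) = -(y + 3)*(y + 80)/3 = -(3 + y)*(80 + y)/3)
M(-50) - 1*30748 = (-80 - 83/3*(-50) - ⅓*(-50)²) - 1*30748 = (-80 + 4150/3 - ⅓*2500) - 30748 = (-80 + 4150/3 - 2500/3) - 30748 = 470 - 30748 = -30278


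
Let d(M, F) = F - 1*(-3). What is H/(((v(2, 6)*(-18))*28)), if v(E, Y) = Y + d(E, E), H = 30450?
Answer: -725/132 ≈ -5.4924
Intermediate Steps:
d(M, F) = 3 + F (d(M, F) = F + 3 = 3 + F)
v(E, Y) = 3 + E + Y (v(E, Y) = Y + (3 + E) = 3 + E + Y)
H/(((v(2, 6)*(-18))*28)) = 30450/((((3 + 2 + 6)*(-18))*28)) = 30450/(((11*(-18))*28)) = 30450/((-198*28)) = 30450/(-5544) = 30450*(-1/5544) = -725/132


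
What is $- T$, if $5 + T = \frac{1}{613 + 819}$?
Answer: $\frac{7159}{1432} \approx 4.9993$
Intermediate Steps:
$T = - \frac{7159}{1432}$ ($T = -5 + \frac{1}{613 + 819} = -5 + \frac{1}{1432} = - \frac{7159}{1432} \approx -4.9993$)
$- T = \left(-1\right) \left(- \frac{7159}{1432}\right) = \frac{7159}{1432}$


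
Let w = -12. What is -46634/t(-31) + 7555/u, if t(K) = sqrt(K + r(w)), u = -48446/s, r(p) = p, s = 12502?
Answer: -47226305/24223 + 46634*I*sqrt(43)/43 ≈ -1949.6 + 7111.6*I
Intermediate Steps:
u = -24223/6251 (u = -48446/12502 = -48446*1/12502 = -24223/6251 ≈ -3.8751)
t(K) = sqrt(-12 + K) (t(K) = sqrt(K - 12) = sqrt(-12 + K))
-46634/t(-31) + 7555/u = -46634/sqrt(-12 - 31) + 7555/(-24223/6251) = -46634*(-I*sqrt(43)/43) + 7555*(-6251/24223) = -46634*(-I*sqrt(43)/43) - 47226305/24223 = -(-46634)*I*sqrt(43)/43 - 47226305/24223 = 46634*I*sqrt(43)/43 - 47226305/24223 = -47226305/24223 + 46634*I*sqrt(43)/43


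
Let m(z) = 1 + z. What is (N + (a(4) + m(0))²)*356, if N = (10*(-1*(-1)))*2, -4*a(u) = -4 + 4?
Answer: 7476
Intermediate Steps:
a(u) = 0 (a(u) = -(-4 + 4)/4 = -¼*0 = 0)
N = 20 (N = (10*1)*2 = 10*2 = 20)
(N + (a(4) + m(0))²)*356 = (20 + (0 + (1 + 0))²)*356 = (20 + (0 + 1)²)*356 = (20 + 1²)*356 = (20 + 1)*356 = 21*356 = 7476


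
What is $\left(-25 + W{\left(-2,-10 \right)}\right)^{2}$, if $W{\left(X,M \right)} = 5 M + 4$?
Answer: $5041$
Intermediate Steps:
$W{\left(X,M \right)} = 4 + 5 M$
$\left(-25 + W{\left(-2,-10 \right)}\right)^{2} = \left(-25 + \left(4 + 5 \left(-10\right)\right)\right)^{2} = \left(-25 + \left(4 - 50\right)\right)^{2} = \left(-25 - 46\right)^{2} = \left(-71\right)^{2} = 5041$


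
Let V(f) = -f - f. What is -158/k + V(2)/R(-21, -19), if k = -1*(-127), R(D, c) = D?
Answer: -2810/2667 ≈ -1.0536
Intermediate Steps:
V(f) = -2*f
k = 127
-158/k + V(2)/R(-21, -19) = -158/127 - 2*2/(-21) = -158*1/127 - 4*(-1/21) = -158/127 + 4/21 = -2810/2667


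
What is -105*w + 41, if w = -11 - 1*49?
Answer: 6341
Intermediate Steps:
w = -60 (w = -11 - 49 = -60)
-105*w + 41 = -105*(-60) + 41 = 6300 + 41 = 6341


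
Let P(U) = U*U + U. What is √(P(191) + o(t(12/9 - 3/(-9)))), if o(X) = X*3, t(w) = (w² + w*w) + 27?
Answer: √330927/3 ≈ 191.75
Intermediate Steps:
t(w) = 27 + 2*w² (t(w) = (w² + w²) + 27 = 2*w² + 27 = 27 + 2*w²)
o(X) = 3*X
P(U) = U + U² (P(U) = U² + U = U + U²)
√(P(191) + o(t(12/9 - 3/(-9)))) = √(191*(1 + 191) + 3*(27 + 2*(12/9 - 3/(-9))²)) = √(191*192 + 3*(27 + 2*(12*(⅑) - 3*(-⅑))²)) = √(36672 + 3*(27 + 2*(4/3 + ⅓)²)) = √(36672 + 3*(27 + 2*(5/3)²)) = √(36672 + 3*(27 + 2*(25/9))) = √(36672 + 3*(27 + 50/9)) = √(36672 + 3*(293/9)) = √(36672 + 293/3) = √(110309/3) = √330927/3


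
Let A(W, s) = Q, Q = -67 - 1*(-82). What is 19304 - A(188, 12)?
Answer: 19289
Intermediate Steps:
Q = 15 (Q = -67 + 82 = 15)
A(W, s) = 15
19304 - A(188, 12) = 19304 - 1*15 = 19304 - 15 = 19289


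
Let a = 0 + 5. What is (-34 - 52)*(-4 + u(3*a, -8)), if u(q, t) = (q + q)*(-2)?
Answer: 5504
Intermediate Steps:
a = 5
u(q, t) = -4*q (u(q, t) = (2*q)*(-2) = -4*q)
(-34 - 52)*(-4 + u(3*a, -8)) = (-34 - 52)*(-4 - 12*5) = -86*(-4 - 4*15) = -86*(-4 - 60) = -86*(-64) = 5504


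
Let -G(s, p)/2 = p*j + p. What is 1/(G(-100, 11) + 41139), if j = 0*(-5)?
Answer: 1/41117 ≈ 2.4321e-5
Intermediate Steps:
j = 0
G(s, p) = -2*p (G(s, p) = -2*(p*0 + p) = -2*(0 + p) = -2*p)
1/(G(-100, 11) + 41139) = 1/(-2*11 + 41139) = 1/(-22 + 41139) = 1/41117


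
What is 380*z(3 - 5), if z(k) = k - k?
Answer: 0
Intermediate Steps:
z(k) = 0
380*z(3 - 5) = 380*0 = 0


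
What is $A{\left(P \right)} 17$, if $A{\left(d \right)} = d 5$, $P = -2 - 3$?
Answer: $-425$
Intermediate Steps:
$P = -5$
$A{\left(d \right)} = 5 d$
$A{\left(P \right)} 17 = 5 \left(-5\right) 17 = \left(-25\right) 17 = -425$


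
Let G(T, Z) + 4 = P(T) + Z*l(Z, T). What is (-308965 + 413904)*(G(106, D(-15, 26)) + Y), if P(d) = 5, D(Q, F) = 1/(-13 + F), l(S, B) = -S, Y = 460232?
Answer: 8162089938064/169 ≈ 4.8296e+10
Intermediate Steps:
G(T, Z) = 1 - Z² (G(T, Z) = -4 + (5 + Z*(-Z)) = -4 + (5 - Z²) = 1 - Z²)
(-308965 + 413904)*(G(106, D(-15, 26)) + Y) = (-308965 + 413904)*((1 - (1/(-13 + 26))²) + 460232) = 104939*((1 - (1/13)²) + 460232) = 104939*((1 - 1*1/169) + 460232) = 104939*((1 - 1/169) + 460232) = 104939*(168/169 + 460232) = 104939*(77779376/169) = 8162089938064/169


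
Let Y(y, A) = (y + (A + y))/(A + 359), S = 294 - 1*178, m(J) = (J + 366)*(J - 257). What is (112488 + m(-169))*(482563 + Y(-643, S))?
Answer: 1309558308066/95 ≈ 1.3785e+10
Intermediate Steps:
m(J) = (-257 + J)*(366 + J) (m(J) = (366 + J)*(-257 + J) = (-257 + J)*(366 + J))
S = 116 (S = 294 - 178 = 116)
Y(y, A) = (A + 2*y)/(359 + A)
(112488 + m(-169))*(482563 + Y(-643, S)) = (112488 + (-94062 + (-169)² + 109*(-169)))*(482563 + (116 + 2*(-643))/(359 + 116)) = (112488 + (-94062 + 28561 - 18421))*(482563 + (116 - 1286)/475) = (112488 - 83922)*(482563 + (1/475)*(-1170)) = 28566*(482563 - 234/95) = 28566*(45843251/95) = 1309558308066/95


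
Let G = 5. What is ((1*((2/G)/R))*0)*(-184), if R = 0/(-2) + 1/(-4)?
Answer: 0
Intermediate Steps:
R = -¼ (R = 0*(-½) + 1*(-¼) = 0 - ¼ = -¼ ≈ -0.25000)
((1*((2/G)/R))*0)*(-184) = ((1*((2/5)/(-¼)))*0)*(-184) = ((1*((2*(⅕))*(-4)))*0)*(-184) = ((1*((⅖)*(-4)))*0)*(-184) = ((1*(-8/5))*0)*(-184) = -8/5*0*(-184) = 0*(-184) = 0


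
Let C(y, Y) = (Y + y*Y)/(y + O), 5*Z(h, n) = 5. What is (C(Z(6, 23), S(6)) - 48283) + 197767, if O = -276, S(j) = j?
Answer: 41108088/275 ≈ 1.4948e+5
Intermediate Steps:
Z(h, n) = 1 (Z(h, n) = (⅕)*5 = 1)
C(y, Y) = (Y + Y*y)/(-276 + y) (C(y, Y) = (Y + y*Y)/(y - 276) = (Y + Y*y)/(-276 + y))
(C(Z(6, 23), S(6)) - 48283) + 197767 = (6*(1 + 1)/(-276 + 1) - 48283) + 197767 = (6*2/(-275) - 48283) + 197767 = (6*(-1/275)*2 - 48283) + 197767 = (-12/275 - 48283) + 197767 = -13277837/275 + 197767 = 41108088/275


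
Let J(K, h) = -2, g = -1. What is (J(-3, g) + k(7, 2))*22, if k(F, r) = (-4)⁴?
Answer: 5588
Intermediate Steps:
k(F, r) = 256
(J(-3, g) + k(7, 2))*22 = (-2 + 256)*22 = 254*22 = 5588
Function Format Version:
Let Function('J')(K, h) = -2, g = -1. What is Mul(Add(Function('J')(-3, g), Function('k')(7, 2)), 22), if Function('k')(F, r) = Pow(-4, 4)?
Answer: 5588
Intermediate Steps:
Function('k')(F, r) = 256
Mul(Add(Function('J')(-3, g), Function('k')(7, 2)), 22) = Mul(Add(-2, 256), 22) = Mul(254, 22) = 5588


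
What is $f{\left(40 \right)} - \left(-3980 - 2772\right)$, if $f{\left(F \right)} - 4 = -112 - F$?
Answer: $6604$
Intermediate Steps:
$f{\left(F \right)} = -108 - F$ ($f{\left(F \right)} = 4 - \left(112 + F\right) = -108 - F$)
$f{\left(40 \right)} - \left(-3980 - 2772\right) = \left(-108 - 40\right) - \left(-3980 - 2772\right) = \left(-108 - 40\right) - -6752 = -148 + 6752 = 6604$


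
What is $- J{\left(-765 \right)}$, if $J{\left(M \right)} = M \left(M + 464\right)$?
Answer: $-230265$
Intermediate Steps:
$J{\left(M \right)} = M \left(464 + M\right)$
$- J{\left(-765 \right)} = - \left(-765\right) \left(464 - 765\right) = - \left(-765\right) \left(-301\right) = \left(-1\right) 230265 = -230265$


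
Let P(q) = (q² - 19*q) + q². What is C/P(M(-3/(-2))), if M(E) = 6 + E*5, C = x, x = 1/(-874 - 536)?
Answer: -1/152280 ≈ -6.5669e-6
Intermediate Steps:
x = -1/1410 (x = 1/(-1410) = -1/1410 ≈ -0.00070922)
C = -1/1410 ≈ -0.00070922
M(E) = 6 + 5*E
P(q) = -19*q + 2*q²
C/P(M(-3/(-2))) = -1/((-19 + 2*(6 + 5*(-3/(-2))))*(6 + 5*(-3/(-2))))/1410 = -1/((-19 + 2*(6 + 5*(-3*(-½))))*(6 + 5*(-3*(-½))))/1410 = -1/((-19 + 2*(6 + 5*(3/2)))*(6 + 5*(3/2)))/1410 = -1/((-19 + 2*(6 + 15/2))*(6 + 15/2))/1410 = -2/(27*(-19 + 2*(27/2)))/1410 = -2/(27*(-19 + 27))/1410 = -1/(1410*((27/2)*8)) = -1/1410/108 = -1/1410*1/108 = -1/152280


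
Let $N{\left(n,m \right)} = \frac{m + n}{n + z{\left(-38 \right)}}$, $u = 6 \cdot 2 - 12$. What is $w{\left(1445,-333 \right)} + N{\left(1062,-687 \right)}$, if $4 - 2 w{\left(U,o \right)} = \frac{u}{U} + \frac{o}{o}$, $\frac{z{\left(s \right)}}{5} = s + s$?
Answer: $\frac{699}{341} \approx 2.0499$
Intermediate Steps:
$u = 0$ ($u = 12 - 12 = 0$)
$z{\left(s \right)} = 10 s$ ($z{\left(s \right)} = 5 \left(s + s\right) = 5 \cdot 2 s = 10 s$)
$w{\left(U,o \right)} = \frac{3}{2}$ ($w{\left(U,o \right)} = 2 - \frac{\frac{0}{U} + \frac{o}{o}}{2} = 2 - \frac{0 + 1}{2} = 2 - \frac{1}{2} = \frac{3}{2}$)
$N{\left(n,m \right)} = \frac{m + n}{-380 + n}$ ($N{\left(n,m \right)} = \frac{m + n}{n + 10 \left(-38\right)} = \frac{m + n}{n - 380} = \frac{m + n}{-380 + n}$)
$w{\left(1445,-333 \right)} + N{\left(1062,-687 \right)} = \frac{3}{2} + \frac{-687 + 1062}{-380 + 1062} = \frac{3}{2} + \frac{1}{682} \cdot 375 = \frac{3}{2} + \frac{375}{682} = \frac{699}{341}$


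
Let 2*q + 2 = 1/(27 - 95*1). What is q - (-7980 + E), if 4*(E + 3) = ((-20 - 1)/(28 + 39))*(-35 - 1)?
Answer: 72706213/9112 ≈ 7979.2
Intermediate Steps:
E = -12/67 (E = -3 + (((-20 - 1)/(28 + 39))*(-35 - 1))/4 = -3 + (-21/67*(-36))/4 = -3 + (1/4)*(756/67) = -3 + 189/67 = -12/67 ≈ -0.17910)
q = -137/136 (q = -1 + 1/(2*(27 - 95*1)) = -1 + 1/(2*(27 - 95)) = -1 + (1/2)/(-68) = -1 + (1/2)*(-1/68) = -1 - 1/136 = -137/136 ≈ -1.0074)
q - (-7980 + E) = -137/136 - (-7980 - 12/67) = -137/136 - 1*(-534672/67) = -137/136 + 534672/67 = 72706213/9112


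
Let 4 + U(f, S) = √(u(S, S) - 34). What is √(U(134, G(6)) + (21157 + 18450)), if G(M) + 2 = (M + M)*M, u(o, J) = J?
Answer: 9*√489 ≈ 199.02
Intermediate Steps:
G(M) = -2 + 2*M² (G(M) = -2 + (M + M)*M = -2 + (2*M)*M = -2 + 2*M²)
U(f, S) = -4 + √(-34 + S) (U(f, S) = -4 + √(S - 34) = -4 + √(-34 + S))
√(U(134, G(6)) + (21157 + 18450)) = √((-4 + √(-34 + (-2 + 2*6²))) + (21157 + 18450)) = √((-4 + √(-34 + (-2 + 2*36))) + 39607) = √((-4 + √(-34 + (-2 + 72))) + 39607) = √((-4 + √(-34 + 70)) + 39607) = √((-4 + √36) + 39607) = √((-4 + 6) + 39607) = √(2 + 39607) = √39609 = 9*√489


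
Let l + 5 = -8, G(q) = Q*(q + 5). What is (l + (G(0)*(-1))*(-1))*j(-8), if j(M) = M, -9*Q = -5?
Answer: 736/9 ≈ 81.778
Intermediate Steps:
Q = 5/9 (Q = -⅑*(-5) = 5/9 ≈ 0.55556)
G(q) = 25/9 + 5*q/9 (G(q) = 5*(q + 5)/9 = 5*(5 + q)/9 = 25/9 + 5*q/9)
l = -13 (l = -5 - 8 = -13)
(l + (G(0)*(-1))*(-1))*j(-8) = (-13 + ((25/9 + (5/9)*0)*(-1))*(-1))*(-8) = (-13 + ((25/9 + 0)*(-1))*(-1))*(-8) = (-13 + ((25/9)*(-1))*(-1))*(-8) = (-13 - 25/9*(-1))*(-8) = (-13 + 25/9)*(-8) = -92/9*(-8) = 736/9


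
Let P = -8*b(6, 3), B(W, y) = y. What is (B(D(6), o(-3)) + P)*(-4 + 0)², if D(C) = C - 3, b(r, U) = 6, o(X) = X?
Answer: -816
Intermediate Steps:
D(C) = -3 + C
P = -48 (P = -8*6 = -4*12 = -48)
(B(D(6), o(-3)) + P)*(-4 + 0)² = (-3 - 48)*(-4 + 0)² = -51*(-4)² = -51*16 = -816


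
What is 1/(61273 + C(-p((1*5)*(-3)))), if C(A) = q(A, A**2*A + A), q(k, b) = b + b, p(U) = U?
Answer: 1/68053 ≈ 1.4694e-5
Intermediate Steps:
q(k, b) = 2*b
C(A) = 2*A + 2*A**3 (C(A) = 2*(A**2*A + A) = 2*(A**3 + A) = 2*(A + A**3) = 2*A + 2*A**3)
1/(61273 + C(-p((1*5)*(-3)))) = 1/(61273 + 2*(-1*5*(-3))*(1 + (-1*5*(-3))**2)) = 1/(61273 + 2*(-5*(-3))*(1 + (-5*(-3))**2)) = 1/(61273 + 2*(-1*(-15))*(1 + (-1*(-15))**2)) = 1/(61273 + 2*15*(1 + 15**2)) = 1/(61273 + 2*15*(1 + 225)) = 1/(61273 + 2*15*226) = 1/(61273 + 6780) = 1/68053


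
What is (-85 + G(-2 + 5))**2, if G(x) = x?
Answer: 6724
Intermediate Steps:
(-85 + G(-2 + 5))**2 = (-85 + (-2 + 5))**2 = (-85 + 3)**2 = (-82)**2 = 6724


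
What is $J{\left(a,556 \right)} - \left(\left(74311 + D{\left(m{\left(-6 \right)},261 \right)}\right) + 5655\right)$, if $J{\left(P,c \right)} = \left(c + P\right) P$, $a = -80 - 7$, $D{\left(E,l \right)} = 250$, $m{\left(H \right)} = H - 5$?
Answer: $-121019$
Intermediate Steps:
$m{\left(H \right)} = -5 + H$ ($m{\left(H \right)} = H - 5 = -5 + H$)
$a = -87$
$J{\left(P,c \right)} = P \left(P + c\right)$ ($J{\left(P,c \right)} = \left(P + c\right) P = P \left(P + c\right)$)
$J{\left(a,556 \right)} - \left(\left(74311 + D{\left(m{\left(-6 \right)},261 \right)}\right) + 5655\right) = - 87 \left(-87 + 556\right) - \left(\left(74311 + 250\right) + 5655\right) = \left(-87\right) 469 - \left(74561 + 5655\right) = -40803 - 80216 = -121019$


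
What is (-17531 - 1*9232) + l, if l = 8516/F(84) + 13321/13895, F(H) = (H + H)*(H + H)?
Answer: -374829206447/14006160 ≈ -26762.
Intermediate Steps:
F(H) = 4*H² (F(H) = (2*H)*(2*H) = 4*H²)
l = 17653633/14006160 (l = 8516/((4*84²)) + 13321/13895 = 8516/((4*7056)) + 13321*(1/13895) = 8516/28224 + 1903/1985 = 8516*(1/28224) + 1903/1985 = 2129/7056 + 1903/1985 = 17653633/14006160 ≈ 1.2604)
(-17531 - 1*9232) + l = (-17531 - 1*9232) + 17653633/14006160 = (-17531 - 9232) + 17653633/14006160 = -26763 + 17653633/14006160 = -374829206447/14006160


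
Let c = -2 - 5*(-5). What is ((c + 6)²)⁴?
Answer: 500246412961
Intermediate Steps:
c = 23 (c = -2 + 25 = 23)
((c + 6)²)⁴ = ((23 + 6)²)⁴ = (29²)⁴ = 841⁴ = 500246412961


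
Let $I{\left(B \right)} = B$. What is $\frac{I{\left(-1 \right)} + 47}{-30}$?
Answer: $- \frac{23}{15} \approx -1.5333$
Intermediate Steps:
$\frac{I{\left(-1 \right)} + 47}{-30} = \frac{-1 + 47}{-30} = 46 \left(- \frac{1}{30}\right) = - \frac{23}{15}$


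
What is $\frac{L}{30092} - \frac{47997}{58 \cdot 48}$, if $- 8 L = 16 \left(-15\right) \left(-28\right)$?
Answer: $- \frac{120555357}{6981344} \approx -17.268$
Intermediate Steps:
$L = -840$ ($L = - \frac{16 \left(-15\right) \left(-28\right)}{8} = - \frac{\left(-240\right) \left(-28\right)}{8} = \left(- \frac{1}{8}\right) 6720 = -840$)
$\frac{L}{30092} - \frac{47997}{58 \cdot 48} = - \frac{840}{30092} - \frac{47997}{58 \cdot 48} = \left(-840\right) \frac{1}{30092} - \frac{47997}{2784} = - \frac{210}{7523} - \frac{15999}{928} = - \frac{120555357}{6981344}$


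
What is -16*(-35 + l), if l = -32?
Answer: 1072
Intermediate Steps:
-16*(-35 + l) = -16*(-35 - 32) = -16*(-67) = 1072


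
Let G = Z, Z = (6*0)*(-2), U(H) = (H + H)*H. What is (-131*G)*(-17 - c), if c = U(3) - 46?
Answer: 0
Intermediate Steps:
U(H) = 2*H**2 (U(H) = (2*H)*H = 2*H**2)
c = -28 (c = 2*3**2 - 46 = 2*9 - 46 = 18 - 46 = -28)
Z = 0 (Z = 0*(-2) = 0)
G = 0
(-131*G)*(-17 - c) = (-131*0)*(-17 - 1*(-28)) = 0*(-17 + 28) = 0*11 = 0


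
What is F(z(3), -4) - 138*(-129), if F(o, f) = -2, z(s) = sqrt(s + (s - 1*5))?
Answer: 17800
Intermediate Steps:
z(s) = sqrt(-5 + 2*s) (z(s) = sqrt(s + (s - 5)) = sqrt(s + (-5 + s)) = sqrt(-5 + 2*s))
F(z(3), -4) - 138*(-129) = -2 - 138*(-129) = -2 + 17802 = 17800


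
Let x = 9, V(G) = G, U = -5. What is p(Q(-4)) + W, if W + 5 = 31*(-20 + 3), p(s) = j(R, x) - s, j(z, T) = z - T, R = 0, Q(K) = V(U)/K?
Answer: -2169/4 ≈ -542.25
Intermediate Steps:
Q(K) = -5/K
p(s) = -9 - s (p(s) = (0 - 1*9) - s = (0 - 9) - s = -9 - s)
W = -532 (W = -5 + 31*(-20 + 3) = -5 + 31*(-17) = -5 - 527 = -532)
p(Q(-4)) + W = (-9 - (-5)/(-4)) - 532 = (-9 - (-5)*(-1)/4) - 532 = (-9 - 1*5/4) - 532 = (-9 - 5/4) - 532 = -41/4 - 532 = -2169/4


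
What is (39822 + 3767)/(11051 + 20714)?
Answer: 43589/31765 ≈ 1.3722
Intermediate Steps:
(39822 + 3767)/(11051 + 20714) = 43589/31765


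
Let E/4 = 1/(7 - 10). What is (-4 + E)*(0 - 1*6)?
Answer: 32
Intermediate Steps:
E = -4/3 (E = 4/(7 - 10) = 4/(-3) = 4*(-⅓) = -4/3 ≈ -1.3333)
(-4 + E)*(0 - 1*6) = (-4 - 4/3)*(0 - 1*6) = -16*(0 - 6)/3 = -16/3*(-6) = 32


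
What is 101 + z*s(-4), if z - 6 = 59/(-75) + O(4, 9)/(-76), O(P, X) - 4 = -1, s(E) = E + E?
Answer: 84943/1425 ≈ 59.609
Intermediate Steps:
s(E) = 2*E
O(P, X) = 3 (O(P, X) = 4 - 1 = 3)
z = 29491/5700 (z = 6 + (59/(-75) + 3/(-76)) = 6 + (59*(-1/75) + 3*(-1/76)) = 6 + (-59/75 - 3/76) = 6 - 4709/5700 = 29491/5700 ≈ 5.1739)
101 + z*s(-4) = 101 + 29491*(2*(-4))/5700 = 101 + (29491/5700)*(-8) = 101 - 58982/1425 = 84943/1425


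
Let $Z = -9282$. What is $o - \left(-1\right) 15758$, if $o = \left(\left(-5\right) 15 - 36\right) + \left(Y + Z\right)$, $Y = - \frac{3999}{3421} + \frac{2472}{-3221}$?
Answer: $\frac{70114858474}{11019041} \approx 6363.1$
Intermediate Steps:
$Y = - \frac{21337491}{11019041}$ ($Y = \left(-3999\right) \frac{1}{3421} + 2472 \left(- \frac{1}{3221}\right) = - \frac{3999}{3421} - \frac{2472}{3221} = - \frac{21337491}{11019041} \approx -1.9364$)
$o = - \frac{103523189604}{11019041}$ ($o = \left(\left(-5\right) 15 - 36\right) - \frac{102300076053}{11019041} = \left(-75 - 36\right) - \frac{102300076053}{11019041} = -111 - \frac{102300076053}{11019041} = - \frac{103523189604}{11019041} \approx -9394.9$)
$o - \left(-1\right) 15758 = - \frac{103523189604}{11019041} - \left(-1\right) 15758 = - \frac{103523189604}{11019041} - -15758 = - \frac{103523189604}{11019041} + 15758 = \frac{70114858474}{11019041}$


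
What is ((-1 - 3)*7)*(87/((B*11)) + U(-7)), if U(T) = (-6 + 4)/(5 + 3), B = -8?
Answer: 763/22 ≈ 34.682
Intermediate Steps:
U(T) = -¼ (U(T) = -2/8 = -2*⅛ = -¼)
((-1 - 3)*7)*(87/((B*11)) + U(-7)) = ((-1 - 3)*7)*(87/((-8*11)) - ¼) = (-4*7)*(87/(-88) - ¼) = -28*(87*(-1/88) - ¼) = -28*(-87/88 - ¼) = -28*(-109/88) = 763/22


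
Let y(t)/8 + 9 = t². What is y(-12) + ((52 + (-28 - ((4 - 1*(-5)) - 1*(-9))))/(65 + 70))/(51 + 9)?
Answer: 1458001/1350 ≈ 1080.0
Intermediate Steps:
y(t) = -72 + 8*t²
y(-12) + ((52 + (-28 - ((4 - 1*(-5)) - 1*(-9))))/(65 + 70))/(51 + 9) = (-72 + 8*(-12)²) + ((52 + (-28 - ((4 - 1*(-5)) - 1*(-9))))/(65 + 70))/(51 + 9) = (-72 + 8*144) + ((52 + (-28 - ((4 + 5) + 9)))/135)/60 = (-72 + 1152) + ((52 + (-28 - (9 + 9)))*(1/135))/60 = 1080 + ((52 + (-28 - 1*18))*(1/135))/60 = 1080 + ((52 + (-28 - 18))*(1/135))/60 = 1080 + ((52 - 46)*(1/135))/60 = 1080 + (6*(1/135))/60 = 1080 + (1/60)*(2/45) = 1080 + 1/1350 = 1458001/1350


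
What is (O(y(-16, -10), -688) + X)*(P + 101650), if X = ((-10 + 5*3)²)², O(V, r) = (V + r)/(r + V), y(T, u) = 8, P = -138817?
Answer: -23266542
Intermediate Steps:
O(V, r) = 1 (O(V, r) = (V + r)/(V + r) = 1)
X = 625 (X = ((-10 + 15)²)² = (5²)² = 25² = 625)
(O(y(-16, -10), -688) + X)*(P + 101650) = (1 + 625)*(-138817 + 101650) = 626*(-37167) = -23266542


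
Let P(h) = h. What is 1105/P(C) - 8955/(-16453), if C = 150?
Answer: 3904763/493590 ≈ 7.9109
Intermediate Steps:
1105/P(C) - 8955/(-16453) = 1105/150 - 8955/(-16453) = 1105*(1/150) - 8955*(-1/16453) = 221/30 + 8955/16453 = 3904763/493590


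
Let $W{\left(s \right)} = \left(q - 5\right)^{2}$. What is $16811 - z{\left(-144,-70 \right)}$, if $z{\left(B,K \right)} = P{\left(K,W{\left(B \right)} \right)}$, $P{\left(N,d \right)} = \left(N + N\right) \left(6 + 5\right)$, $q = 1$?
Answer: $18351$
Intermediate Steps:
$W{\left(s \right)} = 16$ ($W{\left(s \right)} = \left(1 - 5\right)^{2} = \left(-4\right)^{2} = 16$)
$P{\left(N,d \right)} = 22 N$ ($P{\left(N,d \right)} = 2 N 11 = 22 N$)
$z{\left(B,K \right)} = 22 K$
$16811 - z{\left(-144,-70 \right)} = 16811 - 22 \left(-70\right) = 16811 - -1540 = 16811 + 1540 = 18351$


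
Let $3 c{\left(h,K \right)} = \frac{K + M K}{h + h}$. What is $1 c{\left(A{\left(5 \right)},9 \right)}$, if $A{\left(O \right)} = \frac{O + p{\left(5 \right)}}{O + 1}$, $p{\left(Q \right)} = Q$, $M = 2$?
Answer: $\frac{27}{10} \approx 2.7$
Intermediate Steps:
$A{\left(O \right)} = \frac{5 + O}{1 + O}$ ($A{\left(O \right)} = \frac{O + 5}{O + 1} = \frac{5 + O}{1 + O}$)
$c{\left(h,K \right)} = \frac{K}{2 h}$ ($c{\left(h,K \right)} = \frac{\left(K + 2 K\right) \frac{1}{h + h}}{3} = \frac{3 K \frac{1}{2 h}}{3} = \frac{\frac{3}{2} K \frac{1}{h}}{3} = \frac{K}{2 h}$)
$1 c{\left(A{\left(5 \right)},9 \right)} = 1 \cdot \frac{1}{2} \cdot 9 \frac{1}{\frac{1}{1 + 5} \left(5 + 5\right)} = 1 \cdot \frac{1}{2} \cdot 9 \frac{1}{\frac{1}{6} \cdot 10} = 1 \cdot \frac{1}{2} \cdot 9 \frac{1}{\frac{5}{3}} = 1 \cdot \frac{1}{2} \cdot 9 \cdot \frac{3}{5} = 1 \cdot \frac{27}{10} = \frac{27}{10}$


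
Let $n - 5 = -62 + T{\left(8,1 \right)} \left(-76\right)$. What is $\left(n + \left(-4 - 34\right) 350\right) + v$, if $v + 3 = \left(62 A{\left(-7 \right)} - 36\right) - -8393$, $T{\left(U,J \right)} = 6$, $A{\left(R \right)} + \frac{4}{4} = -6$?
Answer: $-5893$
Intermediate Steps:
$A{\left(R \right)} = -7$ ($A{\left(R \right)} = -1 - 6 = -7$)
$v = 7920$ ($v = -3 + \left(\left(62 \left(-7\right) - 36\right) - -8393\right) = -3 + \left(\left(-434 - 36\right) + 8393\right) = -3 + \left(-470 + 8393\right) = -3 + 7923 = 7920$)
$n = -513$ ($n = 5 + \left(-62 + 6 \left(-76\right)\right) = 5 - 518 = -513$)
$\left(n + \left(-4 - 34\right) 350\right) + v = \left(-513 + \left(-4 - 34\right) 350\right) + 7920 = \left(-513 - 13300\right) + 7920 = -13813 + 7920 = -5893$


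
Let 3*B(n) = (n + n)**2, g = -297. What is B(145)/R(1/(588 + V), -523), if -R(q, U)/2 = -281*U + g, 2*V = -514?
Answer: -21025/219999 ≈ -0.095569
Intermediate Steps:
V = -257 (V = (1/2)*(-514) = -257)
R(q, U) = 594 + 562*U (R(q, U) = -2*(-281*U - 297) = -2*(-297 - 281*U) = 594 + 562*U)
B(n) = 4*n**2/3 (B(n) = (n + n)**2/3 = (2*n)**2/3 = (4*n**2)/3 = 4*n**2/3)
B(145)/R(1/(588 + V), -523) = ((4/3)*145**2)/(594 + 562*(-523)) = ((4/3)*21025)/(594 - 293926) = (84100/3)/(-293332) = (84100/3)*(-1/293332) = -21025/219999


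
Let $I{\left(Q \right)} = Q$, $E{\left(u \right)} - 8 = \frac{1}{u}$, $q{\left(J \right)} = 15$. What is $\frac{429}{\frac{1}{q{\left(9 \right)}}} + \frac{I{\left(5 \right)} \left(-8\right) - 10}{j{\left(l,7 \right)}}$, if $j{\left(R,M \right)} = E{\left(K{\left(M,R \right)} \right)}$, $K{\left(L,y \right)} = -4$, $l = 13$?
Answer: $\frac{199285}{31} \approx 6428.5$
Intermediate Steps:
$E{\left(u \right)} = 8 + \frac{1}{u}$
$j{\left(R,M \right)} = \frac{31}{4}$ ($j{\left(R,M \right)} = 8 + \frac{1}{-4} = 8 - \frac{1}{4} = \frac{31}{4}$)
$\frac{429}{\frac{1}{q{\left(9 \right)}}} + \frac{I{\left(5 \right)} \left(-8\right) - 10}{j{\left(l,7 \right)}} = \frac{429}{\frac{1}{15}} + \frac{5 \left(-8\right) - 10}{\frac{31}{4}} = 429 \frac{1}{\frac{1}{15}} + \left(-40 - 10\right) \frac{4}{31} = 429 \cdot 15 - \frac{200}{31} = 6435 - \frac{200}{31} = \frac{199285}{31}$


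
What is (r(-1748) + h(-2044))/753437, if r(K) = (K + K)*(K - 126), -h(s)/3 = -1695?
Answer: 6556589/753437 ≈ 8.7022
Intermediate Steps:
h(s) = 5085 (h(s) = -3*(-1695) = 5085)
r(K) = 2*K*(-126 + K) (r(K) = (2*K)*(-126 + K) = 2*K*(-126 + K))
(r(-1748) + h(-2044))/753437 = (2*(-1748)*(-126 - 1748) + 5085)/753437 = (2*(-1748)*(-1874) + 5085)*(1/753437) = (6551504 + 5085)*(1/753437) = 6556589*(1/753437) = 6556589/753437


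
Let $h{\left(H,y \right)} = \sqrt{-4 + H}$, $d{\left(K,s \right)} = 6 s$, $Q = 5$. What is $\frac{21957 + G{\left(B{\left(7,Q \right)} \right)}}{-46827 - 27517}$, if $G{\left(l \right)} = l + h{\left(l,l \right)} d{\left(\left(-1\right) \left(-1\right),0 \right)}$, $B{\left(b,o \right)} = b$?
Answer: $- \frac{5491}{18586} \approx -0.29544$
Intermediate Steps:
$G{\left(l \right)} = l$ ($G{\left(l \right)} = l + \sqrt{-4 + l} 6 \cdot 0 = l + \sqrt{-4 + l} 0 = l + 0 = l$)
$\frac{21957 + G{\left(B{\left(7,Q \right)} \right)}}{-46827 - 27517} = \frac{21957 + 7}{-46827 - 27517} = \frac{21964}{-74344} = 21964 \left(- \frac{1}{74344}\right) = - \frac{5491}{18586}$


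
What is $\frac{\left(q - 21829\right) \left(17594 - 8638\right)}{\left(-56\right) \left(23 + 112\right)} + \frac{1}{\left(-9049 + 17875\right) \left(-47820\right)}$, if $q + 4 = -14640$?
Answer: $\frac{76592555746547}{1772649144} \approx 43208.0$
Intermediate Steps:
$q = -14644$ ($q = -4 - 14640 = -14644$)
$\frac{\left(q - 21829\right) \left(17594 - 8638\right)}{\left(-56\right) \left(23 + 112\right)} + \frac{1}{\left(-9049 + 17875\right) \left(-47820\right)} = \frac{\left(-14644 - 21829\right) \left(17594 - 8638\right)}{\left(-56\right) \left(23 + 112\right)} + \frac{1}{\left(-9049 + 17875\right) \left(-47820\right)} = \frac{\left(-36473\right) 8956}{\left(-56\right) 135} + \frac{1}{8826} \left(- \frac{1}{47820}\right) = - \frac{326652188}{-7560} + \frac{1}{8826} \left(- \frac{1}{47820}\right) = \left(-326652188\right) \left(- \frac{1}{7560}\right) - \frac{1}{422059320} = \frac{81663047}{1890} - \frac{1}{422059320} = \frac{76592555746547}{1772649144}$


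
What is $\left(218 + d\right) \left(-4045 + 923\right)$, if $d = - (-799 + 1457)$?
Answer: $1373680$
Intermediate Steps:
$d = -658$ ($d = \left(-1\right) 658 = -658$)
$\left(218 + d\right) \left(-4045 + 923\right) = \left(218 - 658\right) \left(-4045 + 923\right) = \left(-440\right) \left(-3122\right) = 1373680$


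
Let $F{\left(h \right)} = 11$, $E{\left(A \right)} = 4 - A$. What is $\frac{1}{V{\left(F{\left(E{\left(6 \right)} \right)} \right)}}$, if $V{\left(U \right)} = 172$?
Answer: $\frac{1}{172} \approx 0.005814$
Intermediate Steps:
$\frac{1}{V{\left(F{\left(E{\left(6 \right)} \right)} \right)}} = \frac{1}{172}$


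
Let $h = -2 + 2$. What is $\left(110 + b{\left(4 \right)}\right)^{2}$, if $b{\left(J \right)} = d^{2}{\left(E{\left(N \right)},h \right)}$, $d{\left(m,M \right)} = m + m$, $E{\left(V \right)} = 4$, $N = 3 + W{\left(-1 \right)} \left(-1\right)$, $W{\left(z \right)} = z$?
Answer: $30276$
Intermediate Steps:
$N = 4$ ($N = 3 - -1 = 3 + 1 = 4$)
$h = 0$
$d{\left(m,M \right)} = 2 m$
$b{\left(J \right)} = 64$ ($b{\left(J \right)} = \left(2 \cdot 4\right)^{2} = 8^{2} = 64$)
$\left(110 + b{\left(4 \right)}\right)^{2} = \left(110 + 64\right)^{2} = 174^{2} = 30276$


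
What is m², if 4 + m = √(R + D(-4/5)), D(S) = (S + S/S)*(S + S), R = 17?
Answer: (20 - √417)²/25 ≈ 0.0070754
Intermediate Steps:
D(S) = 2*S*(1 + S) (D(S) = (S + 1)*(2*S) = (1 + S)*(2*S) = 2*S*(1 + S))
m = -4 + √417/5 (m = -4 + √(17 + 2*(-4/5)*(1 - 4/5)) = -4 + √(17 + 2*(-4*⅕)*(1 - 4*⅕)) = -4 + √(17 + 2*(-⅘)*(1 - ⅘)) = -4 + √(17 + 2*(-⅘)*(⅕)) = -4 + √(17 - 8/25) = -4 + √(417/25) = -4 + √417/5 ≈ 0.084116)
m² = (-4 + √417/5)²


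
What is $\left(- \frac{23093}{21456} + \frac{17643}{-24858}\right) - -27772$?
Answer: $\frac{822851878303}{29630736} \approx 27770.0$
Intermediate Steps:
$\left(- \frac{23093}{21456} + \frac{17643}{-24858}\right) - -27772 = \left(\left(-23093\right) \frac{1}{21456} + 17643 \left(- \frac{1}{24858}\right)\right) + 27772 = \left(- \frac{23093}{21456} - \frac{5881}{8286}\right) + 27772 = - \frac{52921889}{29630736} + 27772 = \frac{822851878303}{29630736}$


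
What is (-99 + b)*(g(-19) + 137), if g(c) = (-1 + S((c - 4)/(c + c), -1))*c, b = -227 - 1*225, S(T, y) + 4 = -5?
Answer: -180177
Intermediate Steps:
S(T, y) = -9 (S(T, y) = -4 - 5 = -9)
b = -452 (b = -227 - 225 = -452)
g(c) = -10*c (g(c) = (-1 - 9)*c = -10*c)
(-99 + b)*(g(-19) + 137) = (-99 - 452)*(-10*(-19) + 137) = -551*(190 + 137) = -551*327 = -180177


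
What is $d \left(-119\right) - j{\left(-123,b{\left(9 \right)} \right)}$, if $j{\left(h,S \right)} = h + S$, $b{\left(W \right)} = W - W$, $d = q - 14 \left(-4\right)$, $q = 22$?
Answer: $-9159$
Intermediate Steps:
$d = 78$ ($d = 22 - 14 \left(-4\right) = 22 - -56 = 22 + 56 = 78$)
$b{\left(W \right)} = 0$
$j{\left(h,S \right)} = S + h$
$d \left(-119\right) - j{\left(-123,b{\left(9 \right)} \right)} = 78 \left(-119\right) - \left(0 - 123\right) = -9282 - -123 = -9282 + 123 = -9159$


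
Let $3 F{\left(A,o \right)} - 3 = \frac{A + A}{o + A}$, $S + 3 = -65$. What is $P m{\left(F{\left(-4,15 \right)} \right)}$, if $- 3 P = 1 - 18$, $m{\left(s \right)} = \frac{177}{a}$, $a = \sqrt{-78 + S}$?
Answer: $- \frac{1003 i \sqrt{146}}{146} \approx - 83.009 i$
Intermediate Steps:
$S = -68$ ($S = -3 - 65 = -68$)
$a = i \sqrt{146}$ ($a = \sqrt{-78 - 68} = \sqrt{-146} = i \sqrt{146} \approx 12.083 i$)
$F{\left(A,o \right)} = 1 + \frac{2 A}{3 \left(A + o\right)}$ ($F{\left(A,o \right)} = 1 + \frac{\left(A + A\right) \frac{1}{o + A}}{3} = 1 + \frac{2 A \frac{1}{A + o}}{3} = 1 + \frac{2 A}{3 \left(A + o\right)}$)
$m{\left(s \right)} = - \frac{177 i \sqrt{146}}{146}$ ($m{\left(s \right)} = \frac{177}{i \sqrt{146}} = 177 \left(- \frac{i \sqrt{146}}{146}\right) = - \frac{177 i \sqrt{146}}{146}$)
$P = \frac{17}{3}$ ($P = - \frac{1 - 18}{3} = \left(- \frac{1}{3}\right) \left(-17\right) = \frac{17}{3} \approx 5.6667$)
$P m{\left(F{\left(-4,15 \right)} \right)} = \frac{17 \left(- \frac{177 i \sqrt{146}}{146}\right)}{3} = - \frac{1003 i \sqrt{146}}{146}$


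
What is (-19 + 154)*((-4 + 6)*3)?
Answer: 810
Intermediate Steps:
(-19 + 154)*((-4 + 6)*3) = 135*(2*3) = 135*6 = 810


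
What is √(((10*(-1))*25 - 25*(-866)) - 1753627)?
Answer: I*√1732227 ≈ 1316.1*I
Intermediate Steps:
√(((10*(-1))*25 - 25*(-866)) - 1753627) = √((-10*25 + 21650) - 1753627) = √((-250 + 21650) - 1753627) = √(21400 - 1753627) = √(-1732227) = I*√1732227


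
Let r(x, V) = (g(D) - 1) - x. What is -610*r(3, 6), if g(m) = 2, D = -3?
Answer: 1220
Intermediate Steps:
r(x, V) = 1 - x (r(x, V) = (2 - 1) - x = 1 - x)
-610*r(3, 6) = -610*(1 - 1*3) = -610*(1 - 3) = -610*(-2) = 1220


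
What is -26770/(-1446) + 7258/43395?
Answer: 195363203/10458195 ≈ 18.680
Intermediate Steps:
-26770/(-1446) + 7258/43395 = -26770*(-1/1446) + 7258*(1/43395) = 13385/723 + 7258/43395 = 195363203/10458195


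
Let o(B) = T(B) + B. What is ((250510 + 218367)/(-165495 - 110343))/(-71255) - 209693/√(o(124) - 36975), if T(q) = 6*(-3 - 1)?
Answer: 468877/19654836690 + 209693*I*√59/1475 ≈ 2.3856e-5 + 1092.0*I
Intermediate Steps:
T(q) = -24 (T(q) = 6*(-4) = -24)
o(B) = -24 + B
((250510 + 218367)/(-165495 - 110343))/(-71255) - 209693/√(o(124) - 36975) = ((250510 + 218367)/(-165495 - 110343))/(-71255) - 209693/√((-24 + 124) - 36975) = (468877/(-275838))*(-1/71255) - 209693/√(100 - 36975) = (468877*(-1/275838))*(-1/71255) - 209693*(-I*√59/1475) = -468877/275838*(-1/71255) - 209693*(-I*√59/1475) = 468877/19654836690 - (-209693)*I*√59/1475 = 468877/19654836690 + 209693*I*√59/1475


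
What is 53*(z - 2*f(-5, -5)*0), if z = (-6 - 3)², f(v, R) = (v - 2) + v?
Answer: 4293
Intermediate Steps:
f(v, R) = -2 + 2*v (f(v, R) = (-2 + v) + v = -2 + 2*v)
z = 81 (z = (-9)² = 81)
53*(z - 2*f(-5, -5)*0) = 53*(81 - 2*(-2 + 2*(-5))*0) = 53*(81 - 2*(-2 - 10)*0) = 53*(81 - 2*(-12)*0) = 53*(81 + 24*0) = 53*(81 + 0) = 53*81 = 4293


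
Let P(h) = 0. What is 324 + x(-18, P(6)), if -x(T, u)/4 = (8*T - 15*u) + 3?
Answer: 888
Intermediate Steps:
x(T, u) = -12 - 32*T + 60*u (x(T, u) = -4*((8*T - 15*u) + 3) = -4*((-15*u + 8*T) + 3) = -4*(3 - 15*u + 8*T) = -12 - 32*T + 60*u)
324 + x(-18, P(6)) = 324 + (-12 - 32*(-18) + 60*0) = 324 + (-12 + 576 + 0) = 324 + 564 = 888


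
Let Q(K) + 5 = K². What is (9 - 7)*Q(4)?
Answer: 22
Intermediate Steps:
Q(K) = -5 + K²
(9 - 7)*Q(4) = (9 - 7)*(-5 + 4²) = 2*(-5 + 16) = 2*11 = 22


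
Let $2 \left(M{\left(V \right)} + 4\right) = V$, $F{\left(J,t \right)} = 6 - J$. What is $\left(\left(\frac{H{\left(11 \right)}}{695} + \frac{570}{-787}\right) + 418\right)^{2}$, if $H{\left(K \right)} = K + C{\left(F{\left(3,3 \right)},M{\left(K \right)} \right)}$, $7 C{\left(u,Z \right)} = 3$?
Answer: $\frac{102107025855610000}{586374594001} \approx 1.7413 \cdot 10^{5}$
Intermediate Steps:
$M{\left(V \right)} = -4 + \frac{V}{2}$
$C{\left(u,Z \right)} = \frac{3}{7}$ ($C{\left(u,Z \right)} = \frac{1}{7} \cdot 3 = \frac{3}{7}$)
$H{\left(K \right)} = \frac{3}{7} + K$ ($H{\left(K \right)} = K + \frac{3}{7} = \frac{3}{7} + K$)
$\left(\left(\frac{H{\left(11 \right)}}{695} + \frac{570}{-787}\right) + 418\right)^{2} = \left(\left(\frac{\frac{3}{7} + 11}{695} + \frac{570}{-787}\right) + 418\right)^{2} = \left(\left(\frac{80}{7} \cdot \frac{1}{695} + 570 \left(- \frac{1}{787}\right)\right) + 418\right)^{2} = \left(\left(\frac{16}{973} - \frac{570}{787}\right) + 418\right)^{2} = \left(- \frac{542018}{765751} + 418\right)^{2} = \left(\frac{319541900}{765751}\right)^{2} = \frac{102107025855610000}{586374594001}$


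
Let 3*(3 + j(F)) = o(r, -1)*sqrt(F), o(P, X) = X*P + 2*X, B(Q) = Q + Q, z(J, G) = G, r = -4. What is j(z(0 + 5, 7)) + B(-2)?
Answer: -7 + 2*sqrt(7)/3 ≈ -5.2362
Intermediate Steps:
B(Q) = 2*Q
o(P, X) = 2*X + P*X (o(P, X) = P*X + 2*X = 2*X + P*X)
j(F) = -3 + 2*sqrt(F)/3 (j(F) = -3 + ((-(2 - 4))*sqrt(F))/3 = -3 + ((-1*(-2))*sqrt(F))/3 = -3 + (2*sqrt(F))/3 = -3 + 2*sqrt(F)/3)
j(z(0 + 5, 7)) + B(-2) = (-3 + 2*sqrt(7)/3) + 2*(-2) = (-3 + 2*sqrt(7)/3) - 4 = -7 + 2*sqrt(7)/3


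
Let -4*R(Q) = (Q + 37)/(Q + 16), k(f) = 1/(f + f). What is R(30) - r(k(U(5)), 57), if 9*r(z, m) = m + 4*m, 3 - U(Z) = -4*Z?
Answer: -17681/552 ≈ -32.031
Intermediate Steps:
U(Z) = 3 + 4*Z (U(Z) = 3 - (-4)*Z = 3 + 4*Z)
k(f) = 1/(2*f)
R(Q) = -(37 + Q)/(4*(16 + Q)) (R(Q) = -(Q + 37)/(4*(Q + 16)) = -(37 + Q)/(4*(16 + Q)))
r(z, m) = 5*m/9 (r(z, m) = (m + 4*m)/9 = (5*m)/9 = 5*m/9)
R(30) - r(k(U(5)), 57) = (-37 - 1*30)/(4*(16 + 30)) - 5*57/9 = (¼)*(-37 - 30)/46 - 1*95/3 = (¼)*(1/46)*(-67) - 95/3 = -67/184 - 95/3 = -17681/552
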